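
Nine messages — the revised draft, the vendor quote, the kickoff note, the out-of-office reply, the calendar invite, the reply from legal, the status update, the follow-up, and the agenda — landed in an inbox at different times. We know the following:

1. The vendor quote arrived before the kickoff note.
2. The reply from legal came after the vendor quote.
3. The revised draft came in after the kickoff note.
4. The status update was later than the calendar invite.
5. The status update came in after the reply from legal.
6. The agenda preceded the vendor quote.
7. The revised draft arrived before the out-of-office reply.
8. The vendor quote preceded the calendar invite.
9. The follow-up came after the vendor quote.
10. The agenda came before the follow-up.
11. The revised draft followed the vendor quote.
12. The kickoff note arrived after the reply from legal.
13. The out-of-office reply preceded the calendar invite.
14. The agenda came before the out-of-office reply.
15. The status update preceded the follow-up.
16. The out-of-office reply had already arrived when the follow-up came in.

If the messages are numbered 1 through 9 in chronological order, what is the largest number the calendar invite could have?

7

The calendar invite must come before the follow-up and the status update — 2 messages forced after it.
Everything else can be placed before the calendar invite in some valid order, so the calendar invite can sit as late as position 9 − 2 = 7.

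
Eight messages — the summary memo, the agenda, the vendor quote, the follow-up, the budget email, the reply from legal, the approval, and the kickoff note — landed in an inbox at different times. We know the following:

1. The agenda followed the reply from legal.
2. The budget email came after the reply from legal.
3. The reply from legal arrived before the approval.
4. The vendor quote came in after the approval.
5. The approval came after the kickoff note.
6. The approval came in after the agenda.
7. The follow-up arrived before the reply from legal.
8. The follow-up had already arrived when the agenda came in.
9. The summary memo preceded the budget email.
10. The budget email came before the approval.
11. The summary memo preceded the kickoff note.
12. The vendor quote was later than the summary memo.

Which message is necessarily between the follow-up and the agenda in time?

the reply from legal

Tracing the constraints gives the follow-up → the reply from legal → the agenda, so the reply from legal sits after the follow-up and before the agenda.
No other message is forced both after the follow-up and before the agenda.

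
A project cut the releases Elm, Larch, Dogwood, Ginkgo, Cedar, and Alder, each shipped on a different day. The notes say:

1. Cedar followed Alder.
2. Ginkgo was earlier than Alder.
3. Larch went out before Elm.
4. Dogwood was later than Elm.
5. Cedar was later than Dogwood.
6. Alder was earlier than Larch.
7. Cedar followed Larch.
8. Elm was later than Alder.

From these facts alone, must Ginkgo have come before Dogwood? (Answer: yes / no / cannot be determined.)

yes

Chain the constraints: Ginkgo → Alder → Elm → Dogwood. Each link is directly stated, so Ginkgo comes before Dogwood.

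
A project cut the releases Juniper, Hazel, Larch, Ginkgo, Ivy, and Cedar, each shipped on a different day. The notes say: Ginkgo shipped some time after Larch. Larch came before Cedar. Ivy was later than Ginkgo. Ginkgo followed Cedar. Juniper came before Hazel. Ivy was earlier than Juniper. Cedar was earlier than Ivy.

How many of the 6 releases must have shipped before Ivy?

Directly stated before Ivy: Cedar and Ginkgo.
Larch reaches Ivy via Larch → Ginkgo → Ivy.
That's Cedar, Ginkgo, and Larch — 3 in all.

3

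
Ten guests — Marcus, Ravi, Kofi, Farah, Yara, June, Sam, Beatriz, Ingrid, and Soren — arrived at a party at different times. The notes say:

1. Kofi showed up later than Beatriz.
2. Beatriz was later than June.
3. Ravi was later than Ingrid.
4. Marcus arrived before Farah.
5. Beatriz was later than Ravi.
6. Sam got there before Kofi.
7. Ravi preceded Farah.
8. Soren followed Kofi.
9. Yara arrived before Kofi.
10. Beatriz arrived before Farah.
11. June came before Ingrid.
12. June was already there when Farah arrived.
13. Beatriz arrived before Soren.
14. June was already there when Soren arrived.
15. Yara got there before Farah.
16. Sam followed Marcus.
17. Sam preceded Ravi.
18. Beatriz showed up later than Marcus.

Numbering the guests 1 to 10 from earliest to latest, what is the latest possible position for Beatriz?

Beatriz must come before Farah, Kofi, and Soren — 3 guests forced after them.
Everything else can be placed before Beatriz in some valid order, so Beatriz can sit as late as position 10 − 3 = 7.

7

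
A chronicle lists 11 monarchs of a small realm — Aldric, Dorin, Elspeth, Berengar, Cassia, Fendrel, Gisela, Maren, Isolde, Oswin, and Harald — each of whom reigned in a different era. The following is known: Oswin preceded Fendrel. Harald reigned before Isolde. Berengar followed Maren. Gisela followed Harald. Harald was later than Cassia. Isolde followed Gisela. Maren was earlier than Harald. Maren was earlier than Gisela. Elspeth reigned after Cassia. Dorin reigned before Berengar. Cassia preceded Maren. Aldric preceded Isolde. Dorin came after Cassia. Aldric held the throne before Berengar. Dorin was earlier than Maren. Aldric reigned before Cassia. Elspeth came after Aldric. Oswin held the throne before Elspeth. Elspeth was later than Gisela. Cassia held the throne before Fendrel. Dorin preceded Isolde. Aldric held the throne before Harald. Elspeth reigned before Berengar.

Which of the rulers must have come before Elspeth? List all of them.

Directly stated before Elspeth: Aldric, Cassia, Gisela, and Oswin.
Dorin reaches Elspeth via Dorin → Maren → Gisela → Elspeth.
Harald reaches Elspeth via Harald → Gisela → Elspeth.
Maren reaches Elspeth via Maren → Gisela → Elspeth.
No chain forces Isolde (or any of the others) ahead of Elspeth.

Aldric, Cassia, Dorin, Gisela, Harald, Maren, Oswin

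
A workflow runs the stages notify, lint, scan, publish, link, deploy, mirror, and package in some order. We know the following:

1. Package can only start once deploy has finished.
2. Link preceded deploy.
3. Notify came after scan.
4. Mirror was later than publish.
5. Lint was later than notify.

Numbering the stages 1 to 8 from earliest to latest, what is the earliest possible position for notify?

Scan must come before notify — 1 forced predecessor.
Nothing else is forced ahead of notify, so its earliest slot is position 1 + 1 = 2.

2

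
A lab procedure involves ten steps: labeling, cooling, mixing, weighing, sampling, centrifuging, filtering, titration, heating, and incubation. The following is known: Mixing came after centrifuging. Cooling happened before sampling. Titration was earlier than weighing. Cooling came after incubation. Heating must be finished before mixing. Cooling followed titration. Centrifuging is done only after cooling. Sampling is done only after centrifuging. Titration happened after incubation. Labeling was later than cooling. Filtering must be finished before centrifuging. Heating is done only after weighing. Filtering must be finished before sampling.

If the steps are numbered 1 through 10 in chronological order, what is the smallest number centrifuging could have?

Cooling, filtering, incubation, and titration must all come before centrifuging — 4 forced predecessors.
Nothing else is forced ahead of centrifuging, so its earliest slot is position 4 + 1 = 5.

5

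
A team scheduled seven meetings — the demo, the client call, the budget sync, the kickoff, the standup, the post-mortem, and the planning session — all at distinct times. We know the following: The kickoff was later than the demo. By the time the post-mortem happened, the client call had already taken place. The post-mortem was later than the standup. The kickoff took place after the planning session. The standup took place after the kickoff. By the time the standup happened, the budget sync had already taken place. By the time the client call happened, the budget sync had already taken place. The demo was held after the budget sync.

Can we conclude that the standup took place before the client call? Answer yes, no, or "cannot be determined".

cannot be determined

No chain of stated constraints runs from the standup to the client call, and none runs from the client call to the standup either.
So the relative order of the standup and the client call is not fixed by the given facts.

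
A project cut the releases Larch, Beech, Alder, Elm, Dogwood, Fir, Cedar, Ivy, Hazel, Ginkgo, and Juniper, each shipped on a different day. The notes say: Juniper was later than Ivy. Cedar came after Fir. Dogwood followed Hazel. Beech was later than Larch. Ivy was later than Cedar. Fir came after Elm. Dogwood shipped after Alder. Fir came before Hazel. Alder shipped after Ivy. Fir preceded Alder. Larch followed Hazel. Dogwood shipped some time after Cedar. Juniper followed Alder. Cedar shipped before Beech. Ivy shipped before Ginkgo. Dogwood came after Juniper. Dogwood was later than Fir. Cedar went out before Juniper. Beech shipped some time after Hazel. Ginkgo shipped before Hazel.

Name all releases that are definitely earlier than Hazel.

Directly stated before Hazel: Fir and Ginkgo.
Cedar reaches Hazel via Cedar → Ivy → Ginkgo → Hazel.
Elm reaches Hazel via Elm → Fir → Hazel.
Ivy reaches Hazel via Ivy → Ginkgo → Hazel.
No chain forces Larch (or any of the others) ahead of Hazel.

Cedar, Elm, Fir, Ginkgo, Ivy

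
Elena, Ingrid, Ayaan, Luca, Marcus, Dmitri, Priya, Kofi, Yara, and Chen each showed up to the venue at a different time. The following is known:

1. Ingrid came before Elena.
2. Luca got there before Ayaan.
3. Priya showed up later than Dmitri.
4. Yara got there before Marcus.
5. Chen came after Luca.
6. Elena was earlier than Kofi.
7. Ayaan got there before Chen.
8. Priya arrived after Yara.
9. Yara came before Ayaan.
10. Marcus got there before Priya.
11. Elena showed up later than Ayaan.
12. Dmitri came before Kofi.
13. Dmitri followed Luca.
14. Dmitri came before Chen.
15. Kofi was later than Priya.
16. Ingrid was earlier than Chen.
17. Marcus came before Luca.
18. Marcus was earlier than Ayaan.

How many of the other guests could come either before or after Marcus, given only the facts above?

1

Forced before Marcus: Yara; forced after Marcus: Ayaan, Chen, Dmitri, Elena, Kofi, Luca, and Priya.
That leaves Ingrid with no forced order relative to Marcus — 1.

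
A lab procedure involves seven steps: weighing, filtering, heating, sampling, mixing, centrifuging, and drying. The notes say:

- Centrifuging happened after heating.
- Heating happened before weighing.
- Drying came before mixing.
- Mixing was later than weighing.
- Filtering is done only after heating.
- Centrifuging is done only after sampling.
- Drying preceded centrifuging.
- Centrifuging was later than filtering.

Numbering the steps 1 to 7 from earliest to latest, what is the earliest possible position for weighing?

Heating must come before weighing — 1 forced predecessor.
Nothing else is forced ahead of weighing, so its earliest slot is position 1 + 1 = 2.

2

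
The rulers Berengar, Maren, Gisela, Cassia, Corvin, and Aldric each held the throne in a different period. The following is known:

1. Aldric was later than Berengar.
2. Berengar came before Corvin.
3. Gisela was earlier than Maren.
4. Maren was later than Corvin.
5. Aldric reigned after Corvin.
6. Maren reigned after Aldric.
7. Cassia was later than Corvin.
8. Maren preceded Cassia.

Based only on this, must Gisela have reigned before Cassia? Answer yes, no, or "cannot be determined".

yes

Chain the constraints: Gisela → Maren → Cassia. Each link is directly stated, so Gisela comes before Cassia.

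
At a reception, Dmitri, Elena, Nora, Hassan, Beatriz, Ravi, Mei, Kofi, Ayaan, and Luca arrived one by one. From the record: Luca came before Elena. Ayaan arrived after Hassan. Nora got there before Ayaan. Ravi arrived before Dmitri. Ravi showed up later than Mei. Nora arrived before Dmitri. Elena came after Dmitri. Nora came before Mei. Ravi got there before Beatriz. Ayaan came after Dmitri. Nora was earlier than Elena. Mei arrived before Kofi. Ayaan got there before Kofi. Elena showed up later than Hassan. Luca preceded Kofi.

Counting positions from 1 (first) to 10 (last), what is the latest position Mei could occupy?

Mei must come before Ayaan, Beatriz, Dmitri, Elena, Kofi, and Ravi — 6 guests forced after them.
Everything else can be placed before Mei in some valid order, so Mei can sit as late as position 10 − 6 = 4.

4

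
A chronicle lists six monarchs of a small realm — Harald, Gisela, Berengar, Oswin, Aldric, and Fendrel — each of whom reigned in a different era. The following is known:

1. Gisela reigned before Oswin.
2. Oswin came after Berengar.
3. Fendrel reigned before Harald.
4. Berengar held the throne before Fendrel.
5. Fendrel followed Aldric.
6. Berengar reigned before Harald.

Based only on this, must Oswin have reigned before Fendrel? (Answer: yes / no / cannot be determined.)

cannot be determined

No chain of stated constraints runs from Oswin to Fendrel, and none runs from Fendrel to Oswin either.
So the relative order of Oswin and Fendrel is not fixed by the given facts.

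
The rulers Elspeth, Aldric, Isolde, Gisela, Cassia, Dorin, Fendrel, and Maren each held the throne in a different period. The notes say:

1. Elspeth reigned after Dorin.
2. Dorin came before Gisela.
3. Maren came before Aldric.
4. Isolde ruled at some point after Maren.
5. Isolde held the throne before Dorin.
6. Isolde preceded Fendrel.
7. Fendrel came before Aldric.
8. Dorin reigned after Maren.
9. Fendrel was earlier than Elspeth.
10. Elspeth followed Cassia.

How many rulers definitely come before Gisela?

3

Directly stated before Gisela: Dorin.
Isolde reaches Gisela via Isolde → Dorin → Gisela.
Maren reaches Gisela via Maren → Dorin → Gisela.
That's Dorin, Isolde, and Maren — 3 in all.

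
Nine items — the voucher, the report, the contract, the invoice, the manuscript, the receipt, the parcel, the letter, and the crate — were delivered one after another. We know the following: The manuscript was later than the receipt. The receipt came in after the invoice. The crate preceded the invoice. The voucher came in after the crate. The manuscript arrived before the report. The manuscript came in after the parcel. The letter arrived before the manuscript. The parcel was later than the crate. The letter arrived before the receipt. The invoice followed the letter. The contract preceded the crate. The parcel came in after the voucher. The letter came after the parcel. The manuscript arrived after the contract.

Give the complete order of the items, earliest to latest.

The constraints fix every adjacent pair, so only one ordering works:
the contract → the crate → the voucher → the parcel → the letter → the invoice → the receipt → the manuscript → the report.

the contract, the crate, the voucher, the parcel, the letter, the invoice, the receipt, the manuscript, the report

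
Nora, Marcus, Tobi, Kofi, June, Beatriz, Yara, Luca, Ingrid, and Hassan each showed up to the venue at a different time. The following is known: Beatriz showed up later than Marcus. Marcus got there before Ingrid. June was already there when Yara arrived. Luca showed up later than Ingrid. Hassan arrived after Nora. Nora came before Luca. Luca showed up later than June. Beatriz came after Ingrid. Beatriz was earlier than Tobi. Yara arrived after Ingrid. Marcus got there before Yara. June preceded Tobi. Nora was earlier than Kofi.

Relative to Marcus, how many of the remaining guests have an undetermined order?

4

Forced after Marcus: Beatriz, Ingrid, Luca, Tobi, and Yara.
That leaves Hassan, June, Kofi, and Nora with no forced order relative to Marcus — 4.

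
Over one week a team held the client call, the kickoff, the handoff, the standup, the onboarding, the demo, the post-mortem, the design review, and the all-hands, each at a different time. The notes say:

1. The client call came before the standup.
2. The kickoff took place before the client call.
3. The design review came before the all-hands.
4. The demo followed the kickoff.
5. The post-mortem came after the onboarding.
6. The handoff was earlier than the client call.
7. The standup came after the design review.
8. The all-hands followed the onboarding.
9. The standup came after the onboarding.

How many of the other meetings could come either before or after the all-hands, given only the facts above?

Forced before the all-hands: the design review and the onboarding.
That leaves the client call, the demo, the handoff, the kickoff, the post-mortem, and the standup with no forced order relative to the all-hands — 6.

6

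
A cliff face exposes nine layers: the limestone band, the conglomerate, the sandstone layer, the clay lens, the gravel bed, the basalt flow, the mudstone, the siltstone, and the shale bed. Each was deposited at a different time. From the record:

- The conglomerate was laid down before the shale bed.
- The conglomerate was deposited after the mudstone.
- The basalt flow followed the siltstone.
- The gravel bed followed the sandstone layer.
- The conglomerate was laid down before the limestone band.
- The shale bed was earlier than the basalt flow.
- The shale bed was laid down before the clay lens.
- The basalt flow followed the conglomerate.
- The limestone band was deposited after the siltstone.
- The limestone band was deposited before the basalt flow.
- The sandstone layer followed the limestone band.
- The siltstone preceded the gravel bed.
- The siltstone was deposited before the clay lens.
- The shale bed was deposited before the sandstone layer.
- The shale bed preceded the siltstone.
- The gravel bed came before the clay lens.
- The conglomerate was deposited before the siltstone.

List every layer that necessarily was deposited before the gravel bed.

Directly stated before the gravel bed: the sandstone layer and the siltstone.
The conglomerate reaches the gravel bed via the conglomerate → the siltstone → the gravel bed.
The limestone band reaches the gravel bed via the limestone band → the sandstone layer → the gravel bed.
The mudstone reaches the gravel bed via the mudstone → the conglomerate → the siltstone → the gravel bed.
Likewise the shale bed reaches the gravel bed by chaining the stated constraints.

the conglomerate, the limestone band, the mudstone, the sandstone layer, the shale bed, the siltstone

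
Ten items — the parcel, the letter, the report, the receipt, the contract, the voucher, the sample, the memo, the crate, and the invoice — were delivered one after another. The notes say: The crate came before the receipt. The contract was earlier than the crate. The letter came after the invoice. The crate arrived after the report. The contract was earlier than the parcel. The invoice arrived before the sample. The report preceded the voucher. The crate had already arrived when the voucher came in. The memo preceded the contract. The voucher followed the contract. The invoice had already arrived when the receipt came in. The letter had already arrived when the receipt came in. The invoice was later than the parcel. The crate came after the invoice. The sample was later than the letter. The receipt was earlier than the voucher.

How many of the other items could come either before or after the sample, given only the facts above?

4

Forced before the sample: the contract, the invoice, the letter, the memo, and the parcel.
That leaves the crate, the receipt, the report, and the voucher with no forced order relative to the sample — 4.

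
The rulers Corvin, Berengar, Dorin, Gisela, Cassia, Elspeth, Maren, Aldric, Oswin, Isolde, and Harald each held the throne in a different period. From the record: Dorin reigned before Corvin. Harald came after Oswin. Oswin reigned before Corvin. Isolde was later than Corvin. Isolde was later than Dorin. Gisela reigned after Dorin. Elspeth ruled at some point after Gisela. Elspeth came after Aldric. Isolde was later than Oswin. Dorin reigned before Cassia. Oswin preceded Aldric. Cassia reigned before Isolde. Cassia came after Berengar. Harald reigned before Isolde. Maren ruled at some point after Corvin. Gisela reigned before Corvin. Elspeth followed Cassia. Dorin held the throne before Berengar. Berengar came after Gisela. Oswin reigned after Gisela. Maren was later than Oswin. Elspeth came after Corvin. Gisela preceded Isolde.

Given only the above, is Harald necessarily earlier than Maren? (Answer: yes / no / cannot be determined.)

cannot be determined

No chain of stated constraints runs from Harald to Maren, and none runs from Maren to Harald either.
So the relative order of Harald and Maren is not fixed by the given facts.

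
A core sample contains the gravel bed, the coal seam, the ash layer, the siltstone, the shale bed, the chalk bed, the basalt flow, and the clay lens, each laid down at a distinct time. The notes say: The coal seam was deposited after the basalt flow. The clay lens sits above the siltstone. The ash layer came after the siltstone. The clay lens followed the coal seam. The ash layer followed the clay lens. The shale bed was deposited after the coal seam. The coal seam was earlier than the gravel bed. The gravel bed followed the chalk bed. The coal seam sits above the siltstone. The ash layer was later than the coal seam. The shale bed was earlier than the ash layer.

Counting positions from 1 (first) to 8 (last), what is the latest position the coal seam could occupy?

4

The coal seam must come before the ash layer, the clay lens, the gravel bed, and the shale bed — 4 layers forced after it.
Everything else can be placed before the coal seam in some valid order, so the coal seam can sit as late as position 8 − 4 = 4.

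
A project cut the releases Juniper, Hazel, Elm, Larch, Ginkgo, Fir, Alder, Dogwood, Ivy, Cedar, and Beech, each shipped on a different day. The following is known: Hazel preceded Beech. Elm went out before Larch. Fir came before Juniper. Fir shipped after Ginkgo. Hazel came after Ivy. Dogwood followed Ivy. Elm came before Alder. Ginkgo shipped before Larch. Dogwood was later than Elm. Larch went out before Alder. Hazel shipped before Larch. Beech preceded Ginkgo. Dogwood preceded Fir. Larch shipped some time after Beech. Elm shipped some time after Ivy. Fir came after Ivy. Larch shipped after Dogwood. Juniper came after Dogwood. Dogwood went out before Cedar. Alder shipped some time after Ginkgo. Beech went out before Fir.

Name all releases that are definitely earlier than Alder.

Directly stated before Alder: Elm, Ginkgo, and Larch.
Beech reaches Alder via Beech → Ginkgo → Alder.
Dogwood reaches Alder via Dogwood → Larch → Alder.
Hazel reaches Alder via Hazel → Larch → Alder.
Likewise Ivy reaches Alder by chaining the stated constraints.
No chain forces Fir (or any of the others) ahead of Alder.

Beech, Dogwood, Elm, Ginkgo, Hazel, Ivy, Larch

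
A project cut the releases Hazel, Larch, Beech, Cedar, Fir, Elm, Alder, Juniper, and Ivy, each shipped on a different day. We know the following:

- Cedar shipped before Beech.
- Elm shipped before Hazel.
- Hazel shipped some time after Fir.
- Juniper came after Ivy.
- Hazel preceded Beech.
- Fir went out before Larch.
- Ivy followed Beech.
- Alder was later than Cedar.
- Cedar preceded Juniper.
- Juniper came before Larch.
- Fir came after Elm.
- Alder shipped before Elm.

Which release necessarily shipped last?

Larch

Every other release has a chain of constraints placing it before Larch, so Larch is last.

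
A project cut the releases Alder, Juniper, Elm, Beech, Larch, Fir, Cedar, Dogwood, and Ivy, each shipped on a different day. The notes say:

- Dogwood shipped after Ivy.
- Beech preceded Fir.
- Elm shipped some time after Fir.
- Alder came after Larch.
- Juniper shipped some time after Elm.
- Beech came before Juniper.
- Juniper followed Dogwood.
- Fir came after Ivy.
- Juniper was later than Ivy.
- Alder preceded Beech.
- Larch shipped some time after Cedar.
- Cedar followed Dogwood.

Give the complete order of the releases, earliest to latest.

The constraints fix every adjacent pair, so only one ordering works:
Ivy → Dogwood → Cedar → Larch → Alder → Beech → Fir → Elm → Juniper.

Ivy, Dogwood, Cedar, Larch, Alder, Beech, Fir, Elm, Juniper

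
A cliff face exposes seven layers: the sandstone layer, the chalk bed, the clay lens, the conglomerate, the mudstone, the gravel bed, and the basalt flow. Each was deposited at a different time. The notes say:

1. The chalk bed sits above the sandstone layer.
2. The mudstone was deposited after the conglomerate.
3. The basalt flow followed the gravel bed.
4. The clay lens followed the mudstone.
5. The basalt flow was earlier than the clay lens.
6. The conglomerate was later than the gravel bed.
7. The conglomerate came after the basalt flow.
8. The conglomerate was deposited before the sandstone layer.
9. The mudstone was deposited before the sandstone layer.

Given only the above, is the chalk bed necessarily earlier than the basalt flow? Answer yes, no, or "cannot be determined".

Tracing the constraints gives the basalt flow → the conglomerate → the sandstone layer → the chalk bed, so the basalt flow must come before the chalk bed.
That means the chalk bed cannot be before the basalt flow.

no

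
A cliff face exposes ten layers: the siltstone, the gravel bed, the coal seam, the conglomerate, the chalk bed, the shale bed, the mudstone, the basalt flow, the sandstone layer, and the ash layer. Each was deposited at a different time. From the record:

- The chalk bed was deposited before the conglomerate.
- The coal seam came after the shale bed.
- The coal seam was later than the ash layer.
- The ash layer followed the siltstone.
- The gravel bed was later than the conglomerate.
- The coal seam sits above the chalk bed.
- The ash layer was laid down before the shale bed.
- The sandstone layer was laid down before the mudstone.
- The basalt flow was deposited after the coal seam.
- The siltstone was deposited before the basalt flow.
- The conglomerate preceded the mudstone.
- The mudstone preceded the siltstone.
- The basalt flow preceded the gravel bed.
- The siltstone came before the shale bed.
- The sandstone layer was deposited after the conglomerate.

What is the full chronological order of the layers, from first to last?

the chalk bed, the conglomerate, the sandstone layer, the mudstone, the siltstone, the ash layer, the shale bed, the coal seam, the basalt flow, the gravel bed

The constraints fix every adjacent pair, so only one ordering works:
the chalk bed → the conglomerate → the sandstone layer → the mudstone → the siltstone → the ash layer → the shale bed → the coal seam → the basalt flow → the gravel bed.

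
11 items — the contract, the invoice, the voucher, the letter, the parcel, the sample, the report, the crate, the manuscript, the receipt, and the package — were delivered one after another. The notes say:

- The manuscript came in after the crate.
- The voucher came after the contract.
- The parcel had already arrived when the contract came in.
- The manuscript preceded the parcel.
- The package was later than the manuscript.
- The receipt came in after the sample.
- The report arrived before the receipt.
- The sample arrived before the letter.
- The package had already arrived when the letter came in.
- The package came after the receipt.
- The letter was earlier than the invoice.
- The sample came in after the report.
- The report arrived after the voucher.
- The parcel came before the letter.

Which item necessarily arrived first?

the crate

The crate has a chain of constraints placing it before every other item, so the crate must be first.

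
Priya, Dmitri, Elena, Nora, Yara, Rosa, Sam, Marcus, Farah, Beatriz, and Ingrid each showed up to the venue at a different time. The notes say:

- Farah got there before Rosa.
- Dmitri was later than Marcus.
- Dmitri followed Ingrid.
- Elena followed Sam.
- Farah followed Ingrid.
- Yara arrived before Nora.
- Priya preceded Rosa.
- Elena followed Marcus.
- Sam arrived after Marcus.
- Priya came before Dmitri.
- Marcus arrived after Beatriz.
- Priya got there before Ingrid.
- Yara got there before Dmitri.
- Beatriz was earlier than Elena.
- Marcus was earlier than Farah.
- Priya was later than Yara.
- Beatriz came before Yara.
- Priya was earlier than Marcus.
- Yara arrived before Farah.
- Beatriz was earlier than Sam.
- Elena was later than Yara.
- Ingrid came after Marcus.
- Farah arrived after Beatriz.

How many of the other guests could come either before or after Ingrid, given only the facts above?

Forced before Ingrid: Beatriz, Marcus, Priya, and Yara; forced after Ingrid: Dmitri, Farah, and Rosa.
That leaves Elena, Nora, and Sam with no forced order relative to Ingrid — 3.

3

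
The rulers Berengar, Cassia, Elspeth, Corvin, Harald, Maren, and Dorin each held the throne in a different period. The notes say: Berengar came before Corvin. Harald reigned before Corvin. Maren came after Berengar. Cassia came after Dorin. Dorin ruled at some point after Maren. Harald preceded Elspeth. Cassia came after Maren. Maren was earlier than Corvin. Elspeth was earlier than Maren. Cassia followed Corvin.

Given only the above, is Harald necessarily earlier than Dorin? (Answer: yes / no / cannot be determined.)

yes

Chain the constraints: Harald → Elspeth → Maren → Dorin. Each link is directly stated, so Harald comes before Dorin.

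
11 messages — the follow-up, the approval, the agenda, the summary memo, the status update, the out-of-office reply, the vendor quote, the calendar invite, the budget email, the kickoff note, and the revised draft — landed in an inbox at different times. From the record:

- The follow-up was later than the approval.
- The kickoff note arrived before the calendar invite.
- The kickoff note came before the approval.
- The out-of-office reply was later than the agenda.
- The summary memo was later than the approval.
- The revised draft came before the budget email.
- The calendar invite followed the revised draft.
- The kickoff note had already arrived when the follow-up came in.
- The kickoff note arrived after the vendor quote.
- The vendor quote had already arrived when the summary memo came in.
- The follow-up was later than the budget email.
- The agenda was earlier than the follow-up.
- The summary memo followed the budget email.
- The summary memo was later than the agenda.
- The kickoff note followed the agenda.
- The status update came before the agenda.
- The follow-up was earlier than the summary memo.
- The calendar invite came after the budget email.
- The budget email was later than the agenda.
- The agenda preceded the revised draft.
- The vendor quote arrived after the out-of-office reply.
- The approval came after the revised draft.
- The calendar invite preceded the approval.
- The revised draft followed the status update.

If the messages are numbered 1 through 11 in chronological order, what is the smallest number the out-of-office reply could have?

3

The agenda and the status update must both come before the out-of-office reply — 2 forced predecessors.
Nothing else is forced ahead of the out-of-office reply, so its earliest slot is position 2 + 1 = 3.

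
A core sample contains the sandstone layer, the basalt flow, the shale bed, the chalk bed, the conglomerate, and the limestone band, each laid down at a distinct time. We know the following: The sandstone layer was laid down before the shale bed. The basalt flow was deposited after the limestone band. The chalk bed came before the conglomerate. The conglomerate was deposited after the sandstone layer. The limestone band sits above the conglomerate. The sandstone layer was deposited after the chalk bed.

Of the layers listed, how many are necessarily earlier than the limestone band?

3

Directly stated before the limestone band: the conglomerate.
The chalk bed reaches the limestone band via the chalk bed → the conglomerate → the limestone band.
The sandstone layer reaches the limestone band via the sandstone layer → the conglomerate → the limestone band.
No chain forces the shale bed (or any of the others) ahead of the limestone band.
That's the chalk bed, the conglomerate, and the sandstone layer — 3 in all.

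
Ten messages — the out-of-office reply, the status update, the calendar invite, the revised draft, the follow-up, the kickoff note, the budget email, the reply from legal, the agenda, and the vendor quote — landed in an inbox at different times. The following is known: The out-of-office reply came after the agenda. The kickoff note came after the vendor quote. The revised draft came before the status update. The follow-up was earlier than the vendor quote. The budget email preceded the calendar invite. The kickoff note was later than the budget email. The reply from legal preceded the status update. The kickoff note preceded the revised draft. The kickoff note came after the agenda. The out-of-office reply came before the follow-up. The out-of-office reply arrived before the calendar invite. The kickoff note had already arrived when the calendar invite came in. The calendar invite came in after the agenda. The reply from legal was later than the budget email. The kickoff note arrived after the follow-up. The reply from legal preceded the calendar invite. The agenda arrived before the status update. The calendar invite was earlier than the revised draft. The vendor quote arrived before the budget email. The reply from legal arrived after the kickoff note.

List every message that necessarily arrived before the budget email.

the agenda, the follow-up, the out-of-office reply, the vendor quote

Directly stated before the budget email: the vendor quote.
The agenda reaches the budget email via the agenda → the out-of-office reply → the follow-up → the vendor quote → the budget email.
The follow-up reaches the budget email via the follow-up → the vendor quote → the budget email.
The out-of-office reply reaches the budget email via the out-of-office reply → the follow-up → the vendor quote → the budget email.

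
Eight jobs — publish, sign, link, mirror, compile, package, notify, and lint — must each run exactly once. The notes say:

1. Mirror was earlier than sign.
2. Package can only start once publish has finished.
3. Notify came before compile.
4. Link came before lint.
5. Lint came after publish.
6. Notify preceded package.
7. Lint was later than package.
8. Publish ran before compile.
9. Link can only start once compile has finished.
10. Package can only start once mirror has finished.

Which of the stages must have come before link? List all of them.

compile, notify, publish

Directly stated before link: compile.
Notify reaches link via notify → compile → link.
Publish reaches link via publish → compile → link.
No chain forces mirror (or any of the others) ahead of link.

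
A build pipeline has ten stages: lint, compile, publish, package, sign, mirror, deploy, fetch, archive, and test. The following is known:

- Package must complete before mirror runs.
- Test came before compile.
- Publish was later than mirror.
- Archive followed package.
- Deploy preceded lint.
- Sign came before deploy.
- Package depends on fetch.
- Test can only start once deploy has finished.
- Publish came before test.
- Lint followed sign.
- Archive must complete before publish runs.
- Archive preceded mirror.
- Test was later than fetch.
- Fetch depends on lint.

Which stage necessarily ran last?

Every other stage has a chain of constraints placing it before compile, so compile is last.

compile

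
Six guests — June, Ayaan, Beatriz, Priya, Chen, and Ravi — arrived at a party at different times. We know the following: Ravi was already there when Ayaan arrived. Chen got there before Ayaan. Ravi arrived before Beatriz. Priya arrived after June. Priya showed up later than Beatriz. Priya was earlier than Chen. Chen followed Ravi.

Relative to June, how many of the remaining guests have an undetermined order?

Forced after June: Ayaan, Chen, and Priya.
That leaves Beatriz and Ravi with no forced order relative to June — 2.

2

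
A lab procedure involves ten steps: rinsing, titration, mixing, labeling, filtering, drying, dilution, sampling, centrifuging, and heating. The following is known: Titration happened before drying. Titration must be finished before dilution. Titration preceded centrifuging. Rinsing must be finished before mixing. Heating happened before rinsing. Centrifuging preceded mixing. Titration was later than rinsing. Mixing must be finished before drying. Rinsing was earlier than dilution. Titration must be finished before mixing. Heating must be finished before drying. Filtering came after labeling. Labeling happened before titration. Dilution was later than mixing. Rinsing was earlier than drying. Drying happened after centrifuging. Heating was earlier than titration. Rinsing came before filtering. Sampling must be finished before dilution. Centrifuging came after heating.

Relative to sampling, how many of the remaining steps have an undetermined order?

8

Forced after sampling: dilution.
That leaves centrifuging, drying, filtering, heating, labeling, mixing, rinsing, and titration with no forced order relative to sampling — 8.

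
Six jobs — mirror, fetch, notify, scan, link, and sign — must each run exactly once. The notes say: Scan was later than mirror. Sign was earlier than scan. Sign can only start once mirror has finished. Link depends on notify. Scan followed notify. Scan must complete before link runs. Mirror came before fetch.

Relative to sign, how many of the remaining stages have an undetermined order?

2

Forced before sign: mirror; forced after sign: link and scan.
That leaves fetch and notify with no forced order relative to sign — 2.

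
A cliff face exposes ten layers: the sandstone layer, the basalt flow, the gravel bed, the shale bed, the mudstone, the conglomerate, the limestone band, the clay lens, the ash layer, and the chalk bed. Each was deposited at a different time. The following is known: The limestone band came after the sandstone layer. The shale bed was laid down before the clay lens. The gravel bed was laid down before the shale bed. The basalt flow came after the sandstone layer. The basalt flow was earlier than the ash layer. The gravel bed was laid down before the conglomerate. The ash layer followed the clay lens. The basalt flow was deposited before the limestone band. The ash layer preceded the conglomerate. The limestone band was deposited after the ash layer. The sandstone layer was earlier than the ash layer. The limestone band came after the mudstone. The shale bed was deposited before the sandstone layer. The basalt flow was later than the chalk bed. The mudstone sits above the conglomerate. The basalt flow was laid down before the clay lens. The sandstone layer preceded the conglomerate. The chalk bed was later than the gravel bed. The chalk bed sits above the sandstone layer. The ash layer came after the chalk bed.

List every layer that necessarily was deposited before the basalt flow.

the chalk bed, the gravel bed, the sandstone layer, the shale bed

Directly stated before the basalt flow: the chalk bed and the sandstone layer.
The gravel bed reaches the basalt flow via the gravel bed → the chalk bed → the basalt flow.
The shale bed reaches the basalt flow via the shale bed → the sandstone layer → the basalt flow.
No chain forces the clay lens (or any of the others) ahead of the basalt flow.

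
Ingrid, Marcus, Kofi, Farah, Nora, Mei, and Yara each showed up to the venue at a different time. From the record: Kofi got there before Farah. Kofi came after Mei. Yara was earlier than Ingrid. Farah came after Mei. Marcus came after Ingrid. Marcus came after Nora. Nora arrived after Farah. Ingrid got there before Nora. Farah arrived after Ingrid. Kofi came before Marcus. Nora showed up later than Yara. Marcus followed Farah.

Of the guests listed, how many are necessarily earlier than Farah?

Directly stated before Farah: Ingrid, Kofi, and Mei.
Yara reaches Farah via Yara → Ingrid → Farah.
No chain forces Marcus (or any of the others) ahead of Farah.
That's Ingrid, Kofi, Mei, and Yara — 4 in all.

4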